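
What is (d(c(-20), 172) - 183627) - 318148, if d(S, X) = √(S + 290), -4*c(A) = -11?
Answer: -501775 + √1171/2 ≈ -5.0176e+5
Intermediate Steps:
c(A) = 11/4 (c(A) = -¼*(-11) = 11/4)
d(S, X) = √(290 + S)
(d(c(-20), 172) - 183627) - 318148 = (√(290 + 11/4) - 183627) - 318148 = (√(1171/4) - 183627) - 318148 = (√1171/2 - 183627) - 318148 = (-183627 + √1171/2) - 318148 = -501775 + √1171/2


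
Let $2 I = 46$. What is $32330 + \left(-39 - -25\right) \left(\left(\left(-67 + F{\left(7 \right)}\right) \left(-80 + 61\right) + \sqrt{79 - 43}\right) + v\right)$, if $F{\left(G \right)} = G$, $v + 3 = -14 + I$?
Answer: $16202$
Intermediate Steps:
$I = 23$ ($I = \frac{1}{2} \cdot 46 = 23$)
$v = 6$ ($v = -3 + \left(-14 + 23\right) = -3 + 9 = 6$)
$32330 + \left(-39 - -25\right) \left(\left(\left(-67 + F{\left(7 \right)}\right) \left(-80 + 61\right) + \sqrt{79 - 43}\right) + v\right) = 32330 + \left(-39 - -25\right) \left(\left(\left(-67 + 7\right) \left(-80 + 61\right) + \sqrt{79 - 43}\right) + 6\right) = 32330 + \left(-39 + 25\right) \left(\left(\left(-60\right) \left(-19\right) + \sqrt{36}\right) + 6\right) = 32330 - 14 \left(\left(1140 + 6\right) + 6\right) = 32330 - 14 \left(1146 + 6\right) = 32330 - 16128 = 16202$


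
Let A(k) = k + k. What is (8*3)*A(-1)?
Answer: -48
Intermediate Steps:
A(k) = 2*k
(8*3)*A(-1) = (8*3)*(2*(-1)) = 24*(-2) = -48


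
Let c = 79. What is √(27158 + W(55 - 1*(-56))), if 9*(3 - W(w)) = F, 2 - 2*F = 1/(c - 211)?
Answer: √4259261886/396 ≈ 164.81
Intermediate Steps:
F = 265/264 (F = 1 - 1/(2*(79 - 211)) = 1 - ½/(-132) = 1 - ½*(-1/132) = 1 + 1/264 = 265/264 ≈ 1.0038)
W(w) = 6863/2376 (W(w) = 3 - ⅑*265/264 = 3 - 265/2376 = 6863/2376)
√(27158 + W(55 - 1*(-56))) = √(27158 + 6863/2376) = √(64534271/2376) = √4259261886/396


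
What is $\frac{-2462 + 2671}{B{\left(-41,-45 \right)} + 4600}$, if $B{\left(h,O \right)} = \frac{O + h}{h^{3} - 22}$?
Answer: $\frac{14409087}{317137886} \approx 0.045435$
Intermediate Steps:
$B{\left(h,O \right)} = \frac{O + h}{-22 + h^{3}}$
$\frac{-2462 + 2671}{B{\left(-41,-45 \right)} + 4600} = \frac{-2462 + 2671}{\frac{-45 - 41}{-22 + \left(-41\right)^{3}} + 4600} = \frac{209}{\frac{1}{-22 - 68921} \left(-86\right) + 4600} = \frac{209}{\frac{1}{-68943} \left(-86\right) + 4600} = \frac{209}{\left(- \frac{1}{68943}\right) \left(-86\right) + 4600} = \frac{209}{\frac{86}{68943} + 4600} = \frac{209}{\frac{317137886}{68943}} = 209 \cdot \frac{68943}{317137886} = \frac{14409087}{317137886}$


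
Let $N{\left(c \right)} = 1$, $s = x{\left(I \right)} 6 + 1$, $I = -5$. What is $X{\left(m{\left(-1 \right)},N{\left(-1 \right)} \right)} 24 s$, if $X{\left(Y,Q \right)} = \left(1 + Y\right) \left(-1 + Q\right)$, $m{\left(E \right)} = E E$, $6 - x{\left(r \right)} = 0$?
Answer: $0$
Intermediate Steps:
$x{\left(r \right)} = 6$ ($x{\left(r \right)} = 6 - 0 = 6 + 0 = 6$)
$m{\left(E \right)} = E^{2}$
$s = 37$ ($s = 6 \cdot 6 + 1 = 36 + 1 = 37$)
$X{\left(m{\left(-1 \right)},N{\left(-1 \right)} \right)} 24 s = \left(-1 + 1 - \left(-1\right)^{2} + 1 \left(-1\right)^{2}\right) 24 \cdot 37 = \left(-1 + 1 - 1 + 1 \cdot 1\right) 24 \cdot 37 = \left(-1 + 1 - 1 + 1\right) 24 \cdot 37 = 0 \cdot 24 \cdot 37 = 0 \cdot 37 = 0$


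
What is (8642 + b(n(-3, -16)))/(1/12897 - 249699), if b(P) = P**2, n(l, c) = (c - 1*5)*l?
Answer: -162644067/3220368002 ≈ -0.050505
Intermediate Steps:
n(l, c) = l*(-5 + c) (n(l, c) = (c - 5)*l = (-5 + c)*l = l*(-5 + c))
(8642 + b(n(-3, -16)))/(1/12897 - 249699) = (8642 + (-3*(-5 - 16))**2)/(1/12897 - 249699) = (8642 + (-3*(-21))**2)/(1/12897 - 249699) = (8642 + 63**2)/(-3220368002/12897) = (8642 + 3969)*(-12897/3220368002) = 12611*(-12897/3220368002) = -162644067/3220368002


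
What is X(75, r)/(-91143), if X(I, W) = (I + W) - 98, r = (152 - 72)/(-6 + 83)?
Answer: 89/369369 ≈ 0.00024095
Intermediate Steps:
r = 80/77 ≈ 1.0390
X(I, W) = -98 + I + W
X(75, r)/(-91143) = (-98 + 75 + 80/77)/(-91143) = -1691/77*(-1/91143) = 89/369369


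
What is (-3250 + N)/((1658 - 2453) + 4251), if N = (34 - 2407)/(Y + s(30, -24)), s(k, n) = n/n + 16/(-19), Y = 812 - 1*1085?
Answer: -5600971/5971968 ≈ -0.93788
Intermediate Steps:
Y = -273 (Y = 812 - 1085 = -273)
s(k, n) = 3/19 (s(k, n) = 1 + 16*(-1/19) = 1 - 16/19 = 3/19)
N = 15029/1728 (N = (34 - 2407)/(-273 + 3/19) = -2373/(-5184/19) = -2373*(-19/5184) = 15029/1728 ≈ 8.6973)
(-3250 + N)/((1658 - 2453) + 4251) = (-3250 + 15029/1728)/((1658 - 2453) + 4251) = -5600971/(1728*(-795 + 4251)) = -5600971/1728/3456 = -5600971/1728*1/3456 = -5600971/5971968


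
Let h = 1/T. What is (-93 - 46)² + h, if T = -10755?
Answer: 207797354/10755 ≈ 19321.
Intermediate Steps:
h = -1/10755 (h = 1/(-10755) = -1/10755 ≈ -9.2980e-5)
(-93 - 46)² + h = (-93 - 46)² - 1/10755 = (-139)² - 1/10755 = 19321 - 1/10755 = 207797354/10755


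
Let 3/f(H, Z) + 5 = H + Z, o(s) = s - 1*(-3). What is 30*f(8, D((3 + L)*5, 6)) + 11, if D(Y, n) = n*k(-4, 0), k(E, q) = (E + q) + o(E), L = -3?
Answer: 23/3 ≈ 7.6667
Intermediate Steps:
o(s) = 3 + s (o(s) = s + 3 = 3 + s)
k(E, q) = 3 + q + 2*E (k(E, q) = (E + q) + (3 + E) = 3 + q + 2*E)
D(Y, n) = -5*n (D(Y, n) = n*(3 + 0 + 2*(-4)) = n*(3 + 0 - 8) = n*(-5) = -5*n)
f(H, Z) = 3/(-5 + H + Z) (f(H, Z) = 3/(-5 + (H + Z)) = 3/(-5 + H + Z))
30*f(8, D((3 + L)*5, 6)) + 11 = 30*(3/(-5 + 8 - 5*6)) + 11 = 30*(3/(-5 + 8 - 30)) + 11 = 30*(3/(-27)) + 11 = 30*(3*(-1/27)) + 11 = 30*(-⅑) + 11 = -10/3 + 11 = 23/3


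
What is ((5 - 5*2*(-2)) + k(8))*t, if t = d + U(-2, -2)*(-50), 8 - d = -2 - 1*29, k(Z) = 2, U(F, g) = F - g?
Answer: 1053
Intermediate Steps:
d = 39 (d = 8 - (-2 - 1*29) = 8 - (-2 - 29) = 8 - 1*(-31) = 8 + 31 = 39)
t = 39 (t = 39 + (-2 - 1*(-2))*(-50) = 39 + (-2 + 2)*(-50) = 39 + 0*(-50) = 39 + 0 = 39)
((5 - 5*2*(-2)) + k(8))*t = ((5 - 5*2*(-2)) + 2)*39 = ((5 - 10*(-2)) + 2)*39 = ((5 + 20) + 2)*39 = (25 + 2)*39 = 27*39 = 1053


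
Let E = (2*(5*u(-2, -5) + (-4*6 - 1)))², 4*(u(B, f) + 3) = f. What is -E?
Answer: -34225/4 ≈ -8556.3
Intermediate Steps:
u(B, f) = -3 + f/4
E = 34225/4 (E = (2*(5*(-3 + (¼)*(-5)) + (-4*6 - 1)))² = (2*(5*(-3 - 5/4) + (-24 - 1)))² = (2*(5*(-17/4) - 25))² = (2*(-85/4 - 25))² = (2*(-185/4))² = (-185/2)² = 34225/4 ≈ 8556.3)
-E = -1*34225/4 = -34225/4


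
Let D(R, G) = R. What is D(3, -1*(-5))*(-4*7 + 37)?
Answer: 27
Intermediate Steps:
D(3, -1*(-5))*(-4*7 + 37) = 3*(-4*7 + 37) = 3*(-28 + 37) = 3*9 = 27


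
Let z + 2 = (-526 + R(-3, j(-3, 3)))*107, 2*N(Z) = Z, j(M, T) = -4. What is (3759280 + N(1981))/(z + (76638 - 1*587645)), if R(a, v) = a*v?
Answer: -2506847/377338 ≈ -6.6435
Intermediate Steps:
N(Z) = Z/2
z = -55000 (z = -2 + (-526 - 3*(-4))*107 = -2 + (-526 + 12)*107 = -2 - 514*107 = -2 - 54998 = -55000)
(3759280 + N(1981))/(z + (76638 - 1*587645)) = (3759280 + (½)*1981)/(-55000 + (76638 - 1*587645)) = (3759280 + 1981/2)/(-55000 + (76638 - 587645)) = 7520541/(2*(-55000 - 511007)) = (7520541/2)/(-566007) = (7520541/2)*(-1/566007) = -2506847/377338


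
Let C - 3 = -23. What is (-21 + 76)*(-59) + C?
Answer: -3265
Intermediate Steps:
C = -20 (C = 3 - 23 = -20)
(-21 + 76)*(-59) + C = (-21 + 76)*(-59) - 20 = 55*(-59) - 20 = -3245 - 20 = -3265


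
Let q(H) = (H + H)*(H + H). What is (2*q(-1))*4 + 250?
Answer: 282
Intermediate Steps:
q(H) = 4*H² (q(H) = (2*H)*(2*H) = 4*H²)
(2*q(-1))*4 + 250 = (2*(4*(-1)²))*4 + 250 = (2*(4*1))*4 + 250 = (2*4)*4 + 250 = 8*4 + 250 = 32 + 250 = 282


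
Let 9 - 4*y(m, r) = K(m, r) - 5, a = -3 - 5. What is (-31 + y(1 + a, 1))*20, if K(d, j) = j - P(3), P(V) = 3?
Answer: -540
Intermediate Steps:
a = -8
K(d, j) = -3 + j (K(d, j) = j - 1*3 = j - 3 = -3 + j)
y(m, r) = 17/4 - r/4 (y(m, r) = 9/4 - ((-3 + r) - 5)/4 = 9/4 - (-8 + r)/4 = 9/4 + (2 - r/4) = 17/4 - r/4)
(-31 + y(1 + a, 1))*20 = (-31 + (17/4 - 1/4*1))*20 = (-31 + (17/4 - 1/4))*20 = (-31 + 4)*20 = -27*20 = -540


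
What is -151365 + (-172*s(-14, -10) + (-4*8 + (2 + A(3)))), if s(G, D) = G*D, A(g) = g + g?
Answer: -175469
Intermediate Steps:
A(g) = 2*g
s(G, D) = D*G
-151365 + (-172*s(-14, -10) + (-4*8 + (2 + A(3)))) = -151365 + (-(-1720)*(-14) + (-4*8 + (2 + 2*3))) = -151365 + (-172*140 + (-32 + (2 + 6))) = -151365 + (-24080 + (-32 + 8)) = -151365 + (-24080 - 24) = -151365 - 24104 = -175469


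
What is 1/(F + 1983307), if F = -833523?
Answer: 1/1149784 ≈ 8.6973e-7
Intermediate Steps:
1/(F + 1983307) = 1/(-833523 + 1983307) = 1/1149784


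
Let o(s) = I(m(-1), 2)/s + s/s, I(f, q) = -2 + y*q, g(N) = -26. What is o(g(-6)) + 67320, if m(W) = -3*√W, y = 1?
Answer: 67321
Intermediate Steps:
I(f, q) = -2 + q (I(f, q) = -2 + 1*q = -2 + q)
o(s) = 1 (o(s) = (-2 + 2)/s + s/s = 0/s + 1 = 0 + 1 = 1)
o(g(-6)) + 67320 = 1 + 67320 = 67321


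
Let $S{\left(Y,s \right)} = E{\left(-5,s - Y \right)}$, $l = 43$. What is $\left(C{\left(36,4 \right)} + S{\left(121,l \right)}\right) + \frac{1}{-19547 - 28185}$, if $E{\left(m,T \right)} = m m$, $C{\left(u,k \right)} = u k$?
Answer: $\frac{8066707}{47732} \approx 169.0$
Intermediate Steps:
$C{\left(u,k \right)} = k u$
$E{\left(m,T \right)} = m^{2}$
$S{\left(Y,s \right)} = 25$ ($S{\left(Y,s \right)} = \left(-5\right)^{2} = 25$)
$\left(C{\left(36,4 \right)} + S{\left(121,l \right)}\right) + \frac{1}{-19547 - 28185} = \left(4 \cdot 36 + 25\right) + \frac{1}{-19547 - 28185} = \left(144 + 25\right) + \frac{1}{-47732} = 169 - \frac{1}{47732} = \frac{8066707}{47732}$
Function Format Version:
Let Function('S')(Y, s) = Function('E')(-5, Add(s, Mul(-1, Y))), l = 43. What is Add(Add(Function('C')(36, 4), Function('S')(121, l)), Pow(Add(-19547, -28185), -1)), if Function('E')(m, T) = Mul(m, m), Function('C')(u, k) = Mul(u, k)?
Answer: Rational(8066707, 47732) ≈ 169.00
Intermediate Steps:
Function('C')(u, k) = Mul(k, u)
Function('E')(m, T) = Pow(m, 2)
Function('S')(Y, s) = 25 (Function('S')(Y, s) = Pow(-5, 2) = 25)
Add(Add(Function('C')(36, 4), Function('S')(121, l)), Pow(Add(-19547, -28185), -1)) = Add(Add(Mul(4, 36), 25), Pow(Add(-19547, -28185), -1)) = Add(Add(144, 25), Pow(-47732, -1)) = Add(169, Rational(-1, 47732)) = Rational(8066707, 47732)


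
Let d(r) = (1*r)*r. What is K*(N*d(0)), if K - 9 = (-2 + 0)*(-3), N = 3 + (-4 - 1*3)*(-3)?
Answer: 0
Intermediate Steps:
d(r) = r**2 (d(r) = r*r = r**2)
N = 24 (N = 3 + (-4 - 3)*(-3) = 3 - 7*(-3) = 3 + 21 = 24)
K = 15 (K = 9 + (-2 + 0)*(-3) = 9 - 2*(-3) = 9 + 6 = 15)
K*(N*d(0)) = 15*(24*0**2) = 15*(24*0) = 15*0 = 0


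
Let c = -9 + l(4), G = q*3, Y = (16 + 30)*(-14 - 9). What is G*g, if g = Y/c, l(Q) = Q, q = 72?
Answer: 228528/5 ≈ 45706.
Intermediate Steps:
Y = -1058 (Y = 46*(-23) = -1058)
G = 216 (G = 72*3 = 216)
c = -5 (c = -9 + 4 = -5)
g = 1058/5 (g = -1058/(-5) = -1058*(-⅕) = 1058/5 ≈ 211.60)
G*g = 216*(1058/5) = 228528/5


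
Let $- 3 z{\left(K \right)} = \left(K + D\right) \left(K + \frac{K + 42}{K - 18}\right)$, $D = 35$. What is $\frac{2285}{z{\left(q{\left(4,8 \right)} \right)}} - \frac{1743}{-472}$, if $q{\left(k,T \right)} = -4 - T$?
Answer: $\frac{3756717}{141128} \approx 26.619$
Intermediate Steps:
$z{\left(K \right)} = - \frac{\left(35 + K\right) \left(K + \frac{42 + K}{-18 + K}\right)}{3}$ ($z{\left(K \right)} = - \frac{\left(K + 35\right) \left(K + \frac{K + 42}{K - 18}\right)}{3} = - \frac{\left(35 + K\right) \left(K + \frac{42 + K}{-18 + K}\right)}{3}$)
$\frac{2285}{z{\left(q{\left(4,8 \right)} \right)}} - \frac{1743}{-472} = \frac{2285}{\frac{1}{3} \frac{1}{-18 - 12} \left(-1470 - \left(-4 - 8\right)^{3} - 18 \left(-4 - 8\right)^{2} + 553 \left(-4 - 8\right)\right)} - \frac{1743}{-472} = \frac{2285}{\frac{1}{3} \frac{1}{-18 - 12} \left(-1470 - \left(-4 - 8\right)^{3} - 18 \left(-4 - 8\right)^{2} + 553 \left(-4 - 8\right)\right)} - - \frac{1743}{472} = \frac{2285}{\frac{1}{3} \frac{1}{-18 - 12} \left(-1470 - \left(-12\right)^{3} - 18 \left(-12\right)^{2} + 553 \left(-12\right)\right)} + \frac{1743}{472} = \frac{2285}{\frac{1}{3} \frac{1}{-30} \left(-1470 - -1728 - 2592 - 6636\right)} + \frac{1743}{472} = \frac{2285}{\frac{1}{3} \left(- \frac{1}{30}\right) \left(-1470 + 1728 - 2592 - 6636\right)} + \frac{1743}{472} = \frac{2285}{\frac{1}{3} \left(- \frac{1}{30}\right) \left(-8970\right)} + \frac{1743}{472} = \frac{2285}{\frac{299}{3}} + \frac{1743}{472} = 2285 \cdot \frac{3}{299} + \frac{1743}{472} = \frac{6855}{299} + \frac{1743}{472} = \frac{3756717}{141128}$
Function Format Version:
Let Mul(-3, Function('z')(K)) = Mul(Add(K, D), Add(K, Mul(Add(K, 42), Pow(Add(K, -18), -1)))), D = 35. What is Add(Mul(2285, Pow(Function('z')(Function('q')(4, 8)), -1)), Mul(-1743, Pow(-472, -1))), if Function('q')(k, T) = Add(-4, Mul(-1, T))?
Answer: Rational(3756717, 141128) ≈ 26.619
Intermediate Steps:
Function('z')(K) = Mul(Rational(-1, 3), Add(35, K), Add(K, Mul(Pow(Add(-18, K), -1), Add(42, K)))) (Function('z')(K) = Mul(Rational(-1, 3), Mul(Add(K, 35), Add(K, Mul(Add(K, 42), Pow(Add(K, -18), -1))))) = Mul(Rational(-1, 3), Mul(Add(35, K), Add(K, Mul(Add(42, K), Pow(Add(-18, K), -1))))) = Mul(Rational(-1, 3), Mul(Add(35, K), Add(K, Mul(Pow(Add(-18, K), -1), Add(42, K))))) = Mul(Rational(-1, 3), Add(35, K), Add(K, Mul(Pow(Add(-18, K), -1), Add(42, K)))))
Add(Mul(2285, Pow(Function('z')(Function('q')(4, 8)), -1)), Mul(-1743, Pow(-472, -1))) = Add(Mul(2285, Pow(Mul(Rational(1, 3), Pow(Add(-18, Add(-4, Mul(-1, 8))), -1), Add(-1470, Mul(-1, Pow(Add(-4, Mul(-1, 8)), 3)), Mul(-18, Pow(Add(-4, Mul(-1, 8)), 2)), Mul(553, Add(-4, Mul(-1, 8))))), -1)), Mul(-1743, Pow(-472, -1))) = Add(Mul(2285, Pow(Mul(Rational(1, 3), Pow(Add(-18, Add(-4, -8)), -1), Add(-1470, Mul(-1, Pow(Add(-4, -8), 3)), Mul(-18, Pow(Add(-4, -8), 2)), Mul(553, Add(-4, -8)))), -1)), Mul(-1743, Rational(-1, 472))) = Add(Mul(2285, Pow(Mul(Rational(1, 3), Pow(Add(-18, -12), -1), Add(-1470, Mul(-1, Pow(-12, 3)), Mul(-18, Pow(-12, 2)), Mul(553, -12))), -1)), Rational(1743, 472)) = Add(Mul(2285, Pow(Mul(Rational(1, 3), Pow(-30, -1), Add(-1470, Mul(-1, -1728), Mul(-18, 144), -6636)), -1)), Rational(1743, 472)) = Add(Mul(2285, Pow(Mul(Rational(1, 3), Rational(-1, 30), Add(-1470, 1728, -2592, -6636)), -1)), Rational(1743, 472)) = Add(Mul(2285, Pow(Mul(Rational(1, 3), Rational(-1, 30), -8970), -1)), Rational(1743, 472)) = Add(Mul(2285, Pow(Rational(299, 3), -1)), Rational(1743, 472)) = Add(Mul(2285, Rational(3, 299)), Rational(1743, 472)) = Add(Rational(6855, 299), Rational(1743, 472)) = Rational(3756717, 141128)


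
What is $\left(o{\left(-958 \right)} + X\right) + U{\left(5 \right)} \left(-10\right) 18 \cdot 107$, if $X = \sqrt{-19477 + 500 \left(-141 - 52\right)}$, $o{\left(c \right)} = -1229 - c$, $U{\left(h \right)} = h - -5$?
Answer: $-192871 + i \sqrt{115977} \approx -1.9287 \cdot 10^{5} + 340.55 i$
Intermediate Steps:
$U{\left(h \right)} = 5 + h$ ($U{\left(h \right)} = h + 5 = 5 + h$)
$X = i \sqrt{115977}$ ($X = \sqrt{-19477 + 500 \left(-193\right)} = \sqrt{-19477 - 96500} = \sqrt{-115977} = i \sqrt{115977} \approx 340.55 i$)
$\left(o{\left(-958 \right)} + X\right) + U{\left(5 \right)} \left(-10\right) 18 \cdot 107 = \left(\left(-1229 - -958\right) + i \sqrt{115977}\right) + \left(5 + 5\right) \left(-10\right) 18 \cdot 107 = \left(\left(-1229 + 958\right) + i \sqrt{115977}\right) + 10 \left(-10\right) 18 \cdot 107 = \left(-271 + i \sqrt{115977}\right) + \left(-100\right) 18 \cdot 107 = \left(-271 + i \sqrt{115977}\right) - 192600 = -192871 + i \sqrt{115977}$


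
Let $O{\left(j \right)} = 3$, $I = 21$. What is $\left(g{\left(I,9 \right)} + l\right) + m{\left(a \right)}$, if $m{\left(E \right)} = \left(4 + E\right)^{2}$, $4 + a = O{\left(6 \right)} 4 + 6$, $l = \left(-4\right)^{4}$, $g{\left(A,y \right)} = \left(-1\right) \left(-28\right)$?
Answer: $608$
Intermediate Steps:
$g{\left(A,y \right)} = 28$
$l = 256$
$a = 14$ ($a = -4 + \left(3 \cdot 4 + 6\right) = -4 + \left(12 + 6\right) = -4 + 18 = 14$)
$\left(g{\left(I,9 \right)} + l\right) + m{\left(a \right)} = \left(28 + 256\right) + \left(4 + 14\right)^{2} = 284 + 18^{2} = 284 + 324 = 608$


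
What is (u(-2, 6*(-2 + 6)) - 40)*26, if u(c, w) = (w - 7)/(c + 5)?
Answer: -2678/3 ≈ -892.67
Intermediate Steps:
u(c, w) = (-7 + w)/(5 + c)
(u(-2, 6*(-2 + 6)) - 40)*26 = ((-7 + 6*(-2 + 6))/(5 - 2) - 40)*26 = ((-7 + 6*4)/3 - 40)*26 = ((-7 + 24)/3 - 40)*26 = ((1/3)*17 - 40)*26 = (17/3 - 40)*26 = -103/3*26 = -2678/3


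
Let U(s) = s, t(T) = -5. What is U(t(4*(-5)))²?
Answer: 25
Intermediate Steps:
U(t(4*(-5)))² = (-5)² = 25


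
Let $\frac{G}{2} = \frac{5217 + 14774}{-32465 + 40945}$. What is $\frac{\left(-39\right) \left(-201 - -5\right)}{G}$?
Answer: $\frac{32410560}{19991} \approx 1621.3$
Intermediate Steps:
$G = \frac{19991}{4240}$ ($G = 2 \frac{5217 + 14774}{-32465 + 40945} = 2 \cdot \frac{19991}{8480} = \frac{19991}{4240} \approx 4.7149$)
$\frac{\left(-39\right) \left(-201 - -5\right)}{G} = \frac{\left(-39\right) \left(-201 - -5\right)}{\frac{19991}{4240}} = - 39 \left(-201 + 5\right) \frac{4240}{19991} = \left(-39\right) \left(-196\right) \frac{4240}{19991} = 7644 \cdot \frac{4240}{19991} = \frac{32410560}{19991}$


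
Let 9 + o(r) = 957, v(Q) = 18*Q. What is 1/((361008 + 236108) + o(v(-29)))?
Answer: 1/598064 ≈ 1.6721e-6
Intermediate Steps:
o(r) = 948 (o(r) = -9 + 957 = 948)
1/((361008 + 236108) + o(v(-29))) = 1/((361008 + 236108) + 948) = 1/(597116 + 948) = 1/598064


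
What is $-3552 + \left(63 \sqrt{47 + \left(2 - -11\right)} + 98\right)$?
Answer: $-3454 + 126 \sqrt{15} \approx -2966.0$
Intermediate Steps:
$-3552 + \left(63 \sqrt{47 + \left(2 - -11\right)} + 98\right) = -3552 + \left(63 \sqrt{47 + \left(2 + 11\right)} + 98\right) = -3552 + \left(63 \sqrt{47 + 13} + 98\right) = -3552 + \left(63 \sqrt{60} + 98\right) = -3552 + \left(63 \cdot 2 \sqrt{15} + 98\right) = -3552 + \left(126 \sqrt{15} + 98\right) = -3552 + \left(98 + 126 \sqrt{15}\right) = -3454 + 126 \sqrt{15}$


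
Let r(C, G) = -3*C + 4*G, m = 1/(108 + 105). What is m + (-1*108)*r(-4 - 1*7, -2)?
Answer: -575099/213 ≈ -2700.0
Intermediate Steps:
m = 1/213 ≈ 0.0046948
m + (-1*108)*r(-4 - 1*7, -2) = 1/213 + (-1*108)*(-3*(-4 - 1*7) + 4*(-2)) = 1/213 - 108*(-3*(-4 - 7) - 8) = 1/213 - 108*(-3*(-11) - 8) = 1/213 - 108*(33 - 8) = 1/213 - 108*25 = 1/213 - 2700 = -575099/213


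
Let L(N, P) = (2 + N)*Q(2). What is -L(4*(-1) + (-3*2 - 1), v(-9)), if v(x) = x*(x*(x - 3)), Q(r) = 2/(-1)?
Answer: -18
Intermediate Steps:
Q(r) = -2 (Q(r) = 2*(-1) = -2)
v(x) = x²*(-3 + x) (v(x) = x*(x*(-3 + x)) = x²*(-3 + x))
L(N, P) = -4 - 2*N (L(N, P) = (2 + N)*(-2) = -4 - 2*N)
-L(4*(-1) + (-3*2 - 1), v(-9)) = -(-4 - 2*(4*(-1) + (-3*2 - 1))) = -(-4 - 2*(-4 + (-6 - 1))) = -(-4 - 2*(-4 - 7)) = -(-4 - 2*(-11)) = -(-4 + 22) = -1*18 = -18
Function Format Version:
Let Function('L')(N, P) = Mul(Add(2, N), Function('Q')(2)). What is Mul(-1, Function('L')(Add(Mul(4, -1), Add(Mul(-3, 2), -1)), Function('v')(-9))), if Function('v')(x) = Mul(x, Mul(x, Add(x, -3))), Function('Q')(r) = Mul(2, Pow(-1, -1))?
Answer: -18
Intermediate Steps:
Function('Q')(r) = -2 (Function('Q')(r) = Mul(2, -1) = -2)
Function('v')(x) = Mul(Pow(x, 2), Add(-3, x)) (Function('v')(x) = Mul(x, Mul(x, Add(-3, x))) = Mul(Pow(x, 2), Add(-3, x)))
Function('L')(N, P) = Add(-4, Mul(-2, N)) (Function('L')(N, P) = Mul(Add(2, N), -2) = Add(-4, Mul(-2, N)))
Mul(-1, Function('L')(Add(Mul(4, -1), Add(Mul(-3, 2), -1)), Function('v')(-9))) = Mul(-1, Add(-4, Mul(-2, Add(Mul(4, -1), Add(Mul(-3, 2), -1))))) = Mul(-1, Add(-4, Mul(-2, Add(-4, Add(-6, -1))))) = Mul(-1, Add(-4, Mul(-2, Add(-4, -7)))) = Mul(-1, Add(-4, Mul(-2, -11))) = Mul(-1, Add(-4, 22)) = Mul(-1, 18) = -18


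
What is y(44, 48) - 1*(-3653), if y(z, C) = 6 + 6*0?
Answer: 3659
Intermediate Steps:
y(z, C) = 6 (y(z, C) = 6 + 0 = 6)
y(44, 48) - 1*(-3653) = 6 - 1*(-3653) = 6 + 3653 = 3659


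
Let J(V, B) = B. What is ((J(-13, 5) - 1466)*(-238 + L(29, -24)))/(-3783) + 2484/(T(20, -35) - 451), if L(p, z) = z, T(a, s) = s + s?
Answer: -69608798/656981 ≈ -105.95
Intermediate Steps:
T(a, s) = 2*s
((J(-13, 5) - 1466)*(-238 + L(29, -24)))/(-3783) + 2484/(T(20, -35) - 451) = ((5 - 1466)*(-238 - 24))/(-3783) + 2484/(2*(-35) - 451) = -1461*(-262)*(-1/3783) + 2484/(-70 - 451) = 382782*(-1/3783) + 2484/(-521) = -127594/1261 + 2484*(-1/521) = -127594/1261 - 2484/521 = -69608798/656981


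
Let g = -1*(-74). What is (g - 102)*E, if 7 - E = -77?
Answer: -2352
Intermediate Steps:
E = 84 (E = 7 - 1*(-77) = 7 + 77 = 84)
g = 74
(g - 102)*E = (74 - 102)*84 = -28*84 = -2352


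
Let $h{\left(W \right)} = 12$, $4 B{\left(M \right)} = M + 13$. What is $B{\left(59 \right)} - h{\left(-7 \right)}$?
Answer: $6$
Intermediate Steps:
$B{\left(M \right)} = \frac{13}{4} + \frac{M}{4}$ ($B{\left(M \right)} = \frac{M + 13}{4} = \frac{13 + M}{4} = \frac{13}{4} + \frac{M}{4}$)
$B{\left(59 \right)} - h{\left(-7 \right)} = \left(\frac{13}{4} + \frac{1}{4} \cdot 59\right) - 12 = \left(\frac{13}{4} + \frac{59}{4}\right) - 12 = 18 - 12 = 6$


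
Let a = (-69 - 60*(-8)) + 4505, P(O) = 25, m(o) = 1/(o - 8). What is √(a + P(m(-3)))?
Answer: 9*√61 ≈ 70.292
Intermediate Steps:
m(o) = 1/(-8 + o)
a = 4916 (a = (-69 + 480) + 4505 = 411 + 4505 = 4916)
√(a + P(m(-3))) = √(4916 + 25) = √4941 = 9*√61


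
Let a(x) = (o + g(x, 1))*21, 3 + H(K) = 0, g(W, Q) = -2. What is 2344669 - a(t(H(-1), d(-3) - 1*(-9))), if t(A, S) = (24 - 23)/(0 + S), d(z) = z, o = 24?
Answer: 2344207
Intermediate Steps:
H(K) = -3 (H(K) = -3 + 0 = -3)
t(A, S) = 1/S
a(x) = 462 (a(x) = (24 - 2)*21 = 22*21 = 462)
2344669 - a(t(H(-1), d(-3) - 1*(-9))) = 2344669 - 1*462 = 2344669 - 462 = 2344207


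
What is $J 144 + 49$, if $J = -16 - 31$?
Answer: $-6719$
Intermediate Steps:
$J = -47$
$J 144 + 49 = \left(-47\right) 144 + 49 = -6768 + 49 = -6719$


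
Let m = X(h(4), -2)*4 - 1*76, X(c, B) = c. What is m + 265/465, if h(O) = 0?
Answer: -7015/93 ≈ -75.430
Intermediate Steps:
m = -76 (m = 0*4 - 1*76 = 0 - 76 = -76)
m + 265/465 = -76 + 265/465 = -76 + 265*(1/465) = -76 + 53/93 = -7015/93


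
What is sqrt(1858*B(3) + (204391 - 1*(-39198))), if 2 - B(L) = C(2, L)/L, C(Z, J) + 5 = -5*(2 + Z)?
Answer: sqrt(2365095)/3 ≈ 512.63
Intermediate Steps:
C(Z, J) = -15 - 5*Z (C(Z, J) = -5 - 5*(2 + Z) = -5 + (-10 - 5*Z) = -15 - 5*Z)
B(L) = 2 + 25/L (B(L) = 2 - (-15 - 5*2)/L = 2 - (-15 - 10)/L = 2 - (-25)/L = 2 + 25/L)
sqrt(1858*B(3) + (204391 - 1*(-39198))) = sqrt(1858*(2 + 25/3) + (204391 - 1*(-39198))) = sqrt(1858*(2 + 25*(1/3)) + (204391 + 39198)) = sqrt(1858*(2 + 25/3) + 243589) = sqrt(1858*(31/3) + 243589) = sqrt(57598/3 + 243589) = sqrt(788365/3) = sqrt(2365095)/3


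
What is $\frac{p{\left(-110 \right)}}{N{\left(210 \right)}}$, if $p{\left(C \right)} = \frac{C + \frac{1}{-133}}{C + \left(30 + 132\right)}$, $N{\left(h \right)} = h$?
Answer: $- \frac{4877}{484120} \approx -0.010074$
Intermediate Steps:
$p{\left(C \right)} = \frac{- \frac{1}{133} + C}{162 + C}$ ($p{\left(C \right)} = \frac{C - \frac{1}{133}}{C + 162} = \frac{- \frac{1}{133} + C}{162 + C}$)
$\frac{p{\left(-110 \right)}}{N{\left(210 \right)}} = \frac{\frac{1}{162 - 110} \left(- \frac{1}{133} - 110\right)}{210} = \frac{1}{52} \left(- \frac{14631}{133}\right) \frac{1}{210} = \left(- \frac{14631}{6916}\right) \frac{1}{210} = - \frac{4877}{484120}$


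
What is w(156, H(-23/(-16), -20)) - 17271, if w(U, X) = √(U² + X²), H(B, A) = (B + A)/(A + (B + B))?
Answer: -17271 + 3*√203015305/274 ≈ -17115.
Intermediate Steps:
H(B, A) = (A + B)/(A + 2*B)
w(156, H(-23/(-16), -20)) - 17271 = √(156² + ((-20 - 23/(-16))/(-20 + 2*(-23/(-16))))²) - 17271 = √(24336 + ((-20 - 23*(-1/16))/(-20 + 2*(-23*(-1/16))))²) - 17271 = √(24336 + ((-20 + 23/16)/(-20 + 2*(23/16)))²) - 17271 = √(24336 + (-297/16/(-20 + 23/8))²) - 17271 = √(24336 + (-297/16/(-137/8))²) - 17271 = √(24336 + (-8/137*(-297/16))²) - 17271 = √(24336 + (297/274)²) - 17271 = √(24336 + 88209/75076) - 17271 = √(1827137745/75076) - 17271 = 3*√203015305/274 - 17271 = -17271 + 3*√203015305/274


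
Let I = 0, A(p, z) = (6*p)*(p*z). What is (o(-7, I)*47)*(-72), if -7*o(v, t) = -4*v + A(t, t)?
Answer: 13536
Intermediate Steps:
A(p, z) = 6*z*p**2
o(v, t) = -6*t**3/7 + 4*v/7 (o(v, t) = -(-4*v + 6*t*t**2)/7 = -(-4*v + 6*t**3)/7 = -6*t**3/7 + 4*v/7)
(o(-7, I)*47)*(-72) = ((-6/7*0**3 + (4/7)*(-7))*47)*(-72) = ((-6/7*0 - 4)*47)*(-72) = ((0 - 4)*47)*(-72) = -4*47*(-72) = -188*(-72) = 13536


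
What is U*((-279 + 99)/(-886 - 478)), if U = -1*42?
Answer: -1890/341 ≈ -5.5425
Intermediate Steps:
U = -42
U*((-279 + 99)/(-886 - 478)) = -42*(-279 + 99)/(-886 - 478) = -(-7560)/(-1364) = -(-7560)*(-1)/1364 = -42*45/341 = -1890/341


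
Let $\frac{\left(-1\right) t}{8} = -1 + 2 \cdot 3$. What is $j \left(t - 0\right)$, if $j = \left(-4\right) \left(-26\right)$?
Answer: $-4160$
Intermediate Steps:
$j = 104$
$t = -40$ ($t = - 8 \left(-1 + 2 \cdot 3\right) = - 8 \left(-1 + 6\right) = \left(-8\right) 5 = -40$)
$j \left(t - 0\right) = 104 \left(-40 - 0\right) = 104 \left(-40 + 0\right) = 104 \left(-40\right) = -4160$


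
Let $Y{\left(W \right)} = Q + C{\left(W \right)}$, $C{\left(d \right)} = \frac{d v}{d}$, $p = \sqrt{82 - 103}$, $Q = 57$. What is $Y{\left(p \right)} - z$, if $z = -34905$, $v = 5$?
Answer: $34967$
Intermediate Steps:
$p = i \sqrt{21}$ ($p = \sqrt{-21} = i \sqrt{21} \approx 4.5826 i$)
$C{\left(d \right)} = 5$ ($C{\left(d \right)} = \frac{d 5}{d} = \frac{5 d}{d} = 5$)
$Y{\left(W \right)} = 62$ ($Y{\left(W \right)} = 57 + 5 = 62$)
$Y{\left(p \right)} - z = 62 - -34905 = 62 + 34905 = 34967$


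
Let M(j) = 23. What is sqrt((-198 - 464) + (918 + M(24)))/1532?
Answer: 3*sqrt(31)/1532 ≈ 0.010903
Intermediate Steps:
sqrt((-198 - 464) + (918 + M(24)))/1532 = sqrt((-198 - 464) + (918 + 23))/1532 = sqrt(-662 + 941)*(1/1532) = sqrt(279)*(1/1532) = (3*sqrt(31))*(1/1532) = 3*sqrt(31)/1532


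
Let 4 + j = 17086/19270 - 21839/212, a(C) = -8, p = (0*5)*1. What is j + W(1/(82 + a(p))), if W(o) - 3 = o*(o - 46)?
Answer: -145058988613/1398173390 ≈ -103.75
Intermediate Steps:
p = 0 (p = 0*1 = 0)
j = -216778129/2042620 (j = -4 + (17086/19270 - 21839/212) = -4 + (17086*(1/19270) - 21839*1/212) = -4 + (8543/9635 - 21839/212) = -4 - 208607649/2042620 = -216778129/2042620 ≈ -106.13)
W(o) = 3 + o*(-46 + o) (W(o) = 3 + o*(o - 46) = 3 + o*(-46 + o))
j + W(1/(82 + a(p))) = -216778129/2042620 + (3 + (1/(82 - 8))**2 - 46/(82 - 8)) = -216778129/2042620 + (3 + (1/74)**2 - 46/74) = -216778129/2042620 + (3 + (1/74)**2 - 46*1/74) = -216778129/2042620 + (3 + 1/5476 - 23/37) = -216778129/2042620 + 13025/5476 = -145058988613/1398173390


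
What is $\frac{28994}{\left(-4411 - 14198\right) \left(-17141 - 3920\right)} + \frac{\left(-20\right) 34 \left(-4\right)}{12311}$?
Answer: $\frac{1066390630414}{4824978198339} \approx 0.22101$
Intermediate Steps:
$\frac{28994}{\left(-4411 - 14198\right) \left(-17141 - 3920\right)} + \frac{\left(-20\right) 34 \left(-4\right)}{12311} = \frac{28994}{\left(-18609\right) \left(-21061\right)} + \left(-680\right) \left(-4\right) \frac{1}{12311} = \frac{28994}{391924149} + 2720 \cdot \frac{1}{12311} = 28994 \cdot \frac{1}{391924149} + \frac{2720}{12311} = \frac{28994}{391924149} + \frac{2720}{12311} = \frac{1066390630414}{4824978198339}$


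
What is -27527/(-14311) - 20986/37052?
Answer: 359799879/265125586 ≈ 1.3571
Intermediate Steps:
-27527/(-14311) - 20986/37052 = -27527*(-1/14311) - 20986*1/37052 = 27527/14311 - 10493/18526 = 359799879/265125586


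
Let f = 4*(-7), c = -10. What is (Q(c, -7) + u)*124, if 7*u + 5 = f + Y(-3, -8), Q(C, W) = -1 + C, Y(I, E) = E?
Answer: -14632/7 ≈ -2090.3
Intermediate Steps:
f = -28
u = -41/7 (u = -5/7 + (-28 - 8)/7 = -5/7 + (1/7)*(-36) = -5/7 - 36/7 = -41/7 ≈ -5.8571)
(Q(c, -7) + u)*124 = ((-1 - 10) - 41/7)*124 = (-11 - 41/7)*124 = -118/7*124 = -14632/7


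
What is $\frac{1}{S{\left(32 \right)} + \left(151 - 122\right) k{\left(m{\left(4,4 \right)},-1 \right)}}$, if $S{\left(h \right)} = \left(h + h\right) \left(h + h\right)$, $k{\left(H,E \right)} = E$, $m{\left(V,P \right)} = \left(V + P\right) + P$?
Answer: $\frac{1}{4067} \approx 0.00024588$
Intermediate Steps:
$m{\left(V,P \right)} = V + 2 P$ ($m{\left(V,P \right)} = \left(P + V\right) + P = V + 2 P$)
$S{\left(h \right)} = 4 h^{2}$ ($S{\left(h \right)} = 2 h 2 h = 4 h^{2}$)
$\frac{1}{S{\left(32 \right)} + \left(151 - 122\right) k{\left(m{\left(4,4 \right)},-1 \right)}} = \frac{1}{4 \cdot 32^{2} + \left(151 - 122\right) \left(-1\right)} = \frac{1}{4 \cdot 1024 + 29 \left(-1\right)} = \frac{1}{4096 - 29} = \frac{1}{4067}$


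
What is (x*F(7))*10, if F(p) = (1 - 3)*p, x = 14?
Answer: -1960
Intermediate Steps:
F(p) = -2*p
(x*F(7))*10 = (14*(-2*7))*10 = (14*(-14))*10 = -196*10 = -1960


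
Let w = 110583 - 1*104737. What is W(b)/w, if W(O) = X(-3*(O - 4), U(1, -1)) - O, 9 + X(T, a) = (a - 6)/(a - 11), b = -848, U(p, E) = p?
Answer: 1679/11692 ≈ 0.14360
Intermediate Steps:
w = 5846 (w = 110583 - 104737 = 5846)
X(T, a) = -9 + (-6 + a)/(-11 + a) (X(T, a) = -9 + (a - 6)/(a - 11) = -9 + (-6 + a)/(-11 + a))
W(O) = -17/2 - O (W(O) = (93 - 8*1)/(-11 + 1) - O = (93 - 8)/(-10) - O = -1/10*85 - O = -17/2 - O)
W(b)/w = (-17/2 - 1*(-848))/5846 = (-17/2 + 848)*(1/5846) = (1679/2)*(1/5846) = 1679/11692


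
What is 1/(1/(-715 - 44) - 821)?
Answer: -759/623140 ≈ -0.0012180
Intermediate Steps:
1/(1/(-715 - 44) - 821) = 1/(1/(-759) - 821) = 1/(-1/759 - 821) = 1/(-623140/759) = -759/623140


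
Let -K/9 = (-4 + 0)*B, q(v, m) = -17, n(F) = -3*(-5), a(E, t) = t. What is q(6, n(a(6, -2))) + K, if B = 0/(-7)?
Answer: -17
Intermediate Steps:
n(F) = 15
B = 0 (B = 0*(-⅐) = 0)
K = 0 (K = -9*(-4 + 0)*0 = -(-36)*0 = -9*0 = 0)
q(6, n(a(6, -2))) + K = -17 + 0 = -17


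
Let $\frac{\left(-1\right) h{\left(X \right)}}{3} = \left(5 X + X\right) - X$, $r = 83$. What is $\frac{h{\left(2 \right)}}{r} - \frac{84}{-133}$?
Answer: $\frac{426}{1577} \approx 0.27013$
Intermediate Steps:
$h{\left(X \right)} = - 15 X$ ($h{\left(X \right)} = - 3 \left(\left(5 X + X\right) - X\right) = - 3 \left(6 X - X\right) = - 3 \cdot 5 X = - 15 X$)
$\frac{h{\left(2 \right)}}{r} - \frac{84}{-133} = \frac{\left(-15\right) 2}{83} - \frac{84}{-133} = \left(-30\right) \frac{1}{83} - - \frac{12}{19} = - \frac{30}{83} + \frac{12}{19} = \frac{426}{1577}$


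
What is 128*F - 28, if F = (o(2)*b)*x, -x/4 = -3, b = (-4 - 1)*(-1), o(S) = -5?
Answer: -38428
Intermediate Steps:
b = 5 (b = -5*(-1) = 5)
x = 12 (x = -4*(-3) = 12)
F = -300 (F = -5*5*12 = -25*12 = -300)
128*F - 28 = 128*(-300) - 28 = -38400 - 28 = -38428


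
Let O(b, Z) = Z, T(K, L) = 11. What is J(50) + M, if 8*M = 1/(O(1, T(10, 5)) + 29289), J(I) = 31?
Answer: 7266401/234400 ≈ 31.000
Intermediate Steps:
M = 1/234400 (M = 1/(8*(11 + 29289)) = (⅛)/29300 = (⅛)*(1/29300) = 1/234400 ≈ 4.2662e-6)
J(50) + M = 31 + 1/234400 = 7266401/234400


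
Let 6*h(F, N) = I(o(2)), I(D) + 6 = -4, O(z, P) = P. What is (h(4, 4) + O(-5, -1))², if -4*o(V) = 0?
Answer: 64/9 ≈ 7.1111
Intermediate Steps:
o(V) = 0 (o(V) = -¼*0 = 0)
I(D) = -10 (I(D) = -6 - 4 = -10)
h(F, N) = -5/3 (h(F, N) = (⅙)*(-10) = -5/3)
(h(4, 4) + O(-5, -1))² = (-5/3 - 1)² = (-8/3)² = 64/9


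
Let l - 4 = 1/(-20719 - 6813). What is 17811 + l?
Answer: 490482579/27532 ≈ 17815.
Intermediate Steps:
l = 110127/27532 (l = 4 + 1/(-20719 - 6813) = 4 + 1/(-27532) = 4 - 1/27532 = 110127/27532 ≈ 4.0000)
17811 + l = 17811 + 110127/27532 = 490482579/27532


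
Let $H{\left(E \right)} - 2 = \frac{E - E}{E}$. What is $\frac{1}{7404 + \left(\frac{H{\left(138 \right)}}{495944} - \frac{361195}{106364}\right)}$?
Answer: $\frac{1648455863}{12199569325891} \approx 0.00013512$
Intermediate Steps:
$H{\left(E \right)} = 2$ ($H{\left(E \right)} = 2 + \frac{E - E}{E} = 2 + \frac{0}{E} = 2 + 0 = 2$)
$\frac{1}{7404 + \left(\frac{H{\left(138 \right)}}{495944} - \frac{361195}{106364}\right)} = \frac{1}{7404 + \left(\frac{2}{495944} - \frac{361195}{106364}\right)} = \frac{1}{7404 + \left(2 \cdot \frac{1}{495944} - \frac{361195}{106364}\right)} = \frac{1}{7404 + \left(\frac{1}{247972} - \frac{361195}{106364}\right)} = \frac{1}{7404 - \frac{5597883761}{1648455863}} = \frac{1}{\frac{12199569325891}{1648455863}} = \frac{1648455863}{12199569325891}$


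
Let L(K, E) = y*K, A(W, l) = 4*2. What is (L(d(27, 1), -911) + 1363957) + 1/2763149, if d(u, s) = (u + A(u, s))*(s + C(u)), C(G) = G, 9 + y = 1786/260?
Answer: 48919605024968/35920937 ≈ 1.3619e+6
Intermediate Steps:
A(W, l) = 8
y = -277/130 (y = -9 + 1786/260 = -9 + 1786*(1/260) = -9 + 893/130 = -277/130 ≈ -2.1308)
d(u, s) = (8 + u)*(s + u) (d(u, s) = (u + 8)*(s + u) = (8 + u)*(s + u))
L(K, E) = -277*K/130
(L(d(27, 1), -911) + 1363957) + 1/2763149 = (-277*(27² + 8*1 + 8*27 + 1*27)/130 + 1363957) + 1/2763149 = (-277*(729 + 8 + 216 + 27)/130 + 1363957) + 1/2763149 = (-277/130*980 + 1363957) + 1/2763149 = (-27146/13 + 1363957) + 1/2763149 = 17704295/13 + 1/2763149 = 48919605024968/35920937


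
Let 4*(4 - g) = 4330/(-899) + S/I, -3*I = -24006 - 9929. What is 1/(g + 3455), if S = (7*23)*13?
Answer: 122030260/422243963069 ≈ 0.00028900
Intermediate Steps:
I = 33935/3 (I = -(-24006 - 9929)/3 = -⅓*(-33935) = 33935/3 ≈ 11312.)
S = 2093 (S = 161*13 = 2093)
g = 629414769/122030260 (g = 4 - (4330/(-899) + 2093/(33935/3))/4 = 4 - (4330*(-1/899) + 2093*(3/33935))/4 = 4 - (-4330/899 + 6279/33935)/4 = 4 - ¼*(-141293729/30507565) = 4 + 141293729/122030260 = 629414769/122030260 ≈ 5.1579)
1/(g + 3455) = 1/(629414769/122030260 + 3455) = 1/(422243963069/122030260) = 122030260/422243963069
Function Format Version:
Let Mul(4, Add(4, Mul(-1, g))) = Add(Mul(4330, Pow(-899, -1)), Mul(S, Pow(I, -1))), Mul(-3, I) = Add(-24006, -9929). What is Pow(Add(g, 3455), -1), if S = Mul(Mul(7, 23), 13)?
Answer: Rational(122030260, 422243963069) ≈ 0.00028900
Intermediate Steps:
I = Rational(33935, 3) (I = Mul(Rational(-1, 3), Add(-24006, -9929)) = Mul(Rational(-1, 3), -33935) = Rational(33935, 3) ≈ 11312.)
S = 2093 (S = Mul(161, 13) = 2093)
g = Rational(629414769, 122030260) (g = Add(4, Mul(Rational(-1, 4), Add(Mul(4330, Pow(-899, -1)), Mul(2093, Pow(Rational(33935, 3), -1))))) = Add(4, Mul(Rational(-1, 4), Add(Mul(4330, Rational(-1, 899)), Mul(2093, Rational(3, 33935))))) = Add(4, Mul(Rational(-1, 4), Add(Rational(-4330, 899), Rational(6279, 33935)))) = Add(4, Mul(Rational(-1, 4), Rational(-141293729, 30507565))) = Add(4, Rational(141293729, 122030260)) = Rational(629414769, 122030260) ≈ 5.1579)
Pow(Add(g, 3455), -1) = Pow(Add(Rational(629414769, 122030260), 3455), -1) = Pow(Rational(422243963069, 122030260), -1) = Rational(122030260, 422243963069)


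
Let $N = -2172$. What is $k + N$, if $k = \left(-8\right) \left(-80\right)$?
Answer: $-1532$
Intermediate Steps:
$k = 640$
$k + N = 640 - 2172 = -1532$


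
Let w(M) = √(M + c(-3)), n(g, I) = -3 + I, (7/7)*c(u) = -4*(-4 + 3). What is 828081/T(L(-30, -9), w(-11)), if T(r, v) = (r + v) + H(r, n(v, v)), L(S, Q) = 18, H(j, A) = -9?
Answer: 7452729/88 - 828081*I*√7/88 ≈ 84690.0 - 24897.0*I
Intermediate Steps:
c(u) = 4 (c(u) = -4*(-4 + 3) = -4*(-1) = 4)
w(M) = √(4 + M) (w(M) = √(M + 4) = √(4 + M))
T(r, v) = -9 + r + v (T(r, v) = (r + v) - 9 = -9 + r + v)
828081/T(L(-30, -9), w(-11)) = 828081/(-9 + 18 + √(4 - 11)) = 828081/(-9 + 18 + √(-7)) = 828081/(-9 + 18 + I*√7) = 828081/(9 + I*√7)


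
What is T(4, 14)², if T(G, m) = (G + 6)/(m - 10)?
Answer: 25/4 ≈ 6.2500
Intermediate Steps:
T(G, m) = (6 + G)/(-10 + m)
T(4, 14)² = ((6 + 4)/(-10 + 14))² = (10/4)² = ((¼)*10)² = (5/2)² = 25/4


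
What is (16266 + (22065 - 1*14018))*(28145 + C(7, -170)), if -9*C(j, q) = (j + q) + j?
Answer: 2054132431/3 ≈ 6.8471e+8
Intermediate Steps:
C(j, q) = -2*j/9 - q/9 (C(j, q) = -((j + q) + j)/9 = -(q + 2*j)/9 = -2*j/9 - q/9)
(16266 + (22065 - 1*14018))*(28145 + C(7, -170)) = (16266 + (22065 - 1*14018))*(28145 + (-2/9*7 - ⅑*(-170))) = (16266 + (22065 - 14018))*(28145 + (-14/9 + 170/9)) = (16266 + 8047)*(28145 + 52/3) = 24313*(84487/3) = 2054132431/3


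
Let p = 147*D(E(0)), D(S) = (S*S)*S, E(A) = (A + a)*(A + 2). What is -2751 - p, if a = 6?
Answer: -256767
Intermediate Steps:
E(A) = (2 + A)*(6 + A) (E(A) = (A + 6)*(A + 2) = (6 + A)*(2 + A) = (2 + A)*(6 + A))
D(S) = S³ (D(S) = S²*S = S³)
p = 254016 (p = 147*(12 + 0² + 8*0)³ = 147*(12 + 0 + 0)³ = 147*12³ = 147*1728 = 254016)
-2751 - p = -2751 - 1*254016 = -2751 - 254016 = -256767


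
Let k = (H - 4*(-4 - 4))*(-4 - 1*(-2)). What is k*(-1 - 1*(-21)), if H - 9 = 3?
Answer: -1760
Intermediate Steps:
H = 12 (H = 9 + 3 = 12)
k = -88 (k = (12 - 4*(-4 - 4))*(-4 - 1*(-2)) = (12 - 4*(-8))*(-4 + 2) = (12 + 32)*(-2) = 44*(-2) = -88)
k*(-1 - 1*(-21)) = -88*(-1 - 1*(-21)) = -88*(-1 + 21) = -88*20 = -1760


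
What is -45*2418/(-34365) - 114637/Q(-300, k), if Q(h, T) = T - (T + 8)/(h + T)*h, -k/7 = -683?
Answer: -1011031058833/52373087051 ≈ -19.304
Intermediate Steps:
k = 4781 (k = -7*(-683) = 4781)
Q(h, T) = T - h*(8 + T)/(T + h) (Q(h, T) = T - (8 + T)/(T + h)*h = T - h*(8 + T)/(T + h))
-45*2418/(-34365) - 114637/Q(-300, k) = -45*2418/(-34365) - 114637*(4781 - 300)/(4781² - 8*(-300)) = -108810*(-1/34365) - 114637*4481/(22857961 + 2400) = 7254/2291 - 114637/((1/4481)*22860361) = 7254/2291 - 114637/22860361/4481 = 7254/2291 - 114637*4481/22860361 = 7254/2291 - 513688397/22860361 = -1011031058833/52373087051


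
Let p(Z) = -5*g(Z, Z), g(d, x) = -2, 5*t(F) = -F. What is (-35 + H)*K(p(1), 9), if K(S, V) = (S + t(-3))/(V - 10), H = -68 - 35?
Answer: 7314/5 ≈ 1462.8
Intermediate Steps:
t(F) = -F/5 (t(F) = (-F)/5 = -F/5)
p(Z) = 10 (p(Z) = -5*(-2) = 10)
H = -103
K(S, V) = (3/5 + S)/(-10 + V) (K(S, V) = (S - 1/5*(-3))/(V - 10) = (S + 3/5)/(-10 + V) = (3/5 + S)/(-10 + V))
(-35 + H)*K(p(1), 9) = (-35 - 103)*((3/5 + 10)/(-10 + 9)) = -138*53/((-1)*5) = -(-138)*53/5 = -138*(-53/5) = 7314/5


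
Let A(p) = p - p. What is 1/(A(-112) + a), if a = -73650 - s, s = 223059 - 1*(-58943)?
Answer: -1/355652 ≈ -2.8117e-6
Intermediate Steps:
A(p) = 0
s = 282002 (s = 223059 + 58943 = 282002)
a = -355652 (a = -73650 - 1*282002 = -73650 - 282002 = -355652)
1/(A(-112) + a) = 1/(0 - 355652) = 1/(-355652) = -1/355652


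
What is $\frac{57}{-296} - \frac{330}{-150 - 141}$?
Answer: $\frac{27031}{28712} \approx 0.94145$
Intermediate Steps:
$\frac{57}{-296} - \frac{330}{-150 - 141} = 57 \left(- \frac{1}{296}\right) - \frac{330}{-150 - 141} = - \frac{57}{296} - \frac{330}{-291} = - \frac{57}{296} - - \frac{110}{97} = - \frac{57}{296} + \frac{110}{97} = \frac{27031}{28712}$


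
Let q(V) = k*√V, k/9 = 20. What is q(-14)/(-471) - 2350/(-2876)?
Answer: 1175/1438 - 60*I*√14/157 ≈ 0.81711 - 1.4299*I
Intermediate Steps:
k = 180 (k = 9*20 = 180)
q(V) = 180*√V
q(-14)/(-471) - 2350/(-2876) = (180*√(-14))/(-471) - 2350/(-2876) = (180*(I*√14))*(-1/471) - 2350*(-1/2876) = (180*I*√14)*(-1/471) + 1175/1438 = -60*I*√14/157 + 1175/1438 = 1175/1438 - 60*I*√14/157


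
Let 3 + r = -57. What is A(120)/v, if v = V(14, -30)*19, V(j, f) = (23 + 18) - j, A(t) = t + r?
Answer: 20/171 ≈ 0.11696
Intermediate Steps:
r = -60 (r = -3 - 57 = -60)
A(t) = -60 + t (A(t) = t - 60 = -60 + t)
V(j, f) = 41 - j
v = 513 (v = (41 - 1*14)*19 = (41 - 14)*19 = 27*19 = 513)
A(120)/v = (-60 + 120)/513 = 60*(1/513) = 20/171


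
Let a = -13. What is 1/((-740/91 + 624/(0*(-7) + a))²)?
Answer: 8281/26091664 ≈ 0.00031738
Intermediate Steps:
1/((-740/91 + 624/(0*(-7) + a))²) = 1/((-740/91 + 624/(0*(-7) - 13))²) = 1/((-740*1/91 + 624/(0 - 13))²) = 1/((-740/91 + 624/(-13))²) = 1/((-740/91 + 624*(-1/13))²) = 1/((-740/91 - 48)²) = 1/((-5108/91)²) = 1/(26091664/8281) = 8281/26091664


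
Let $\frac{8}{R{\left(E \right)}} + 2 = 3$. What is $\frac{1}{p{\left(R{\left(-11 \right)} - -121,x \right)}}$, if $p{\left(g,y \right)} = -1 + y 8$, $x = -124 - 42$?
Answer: $- \frac{1}{1329} \approx -0.00075245$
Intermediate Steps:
$R{\left(E \right)} = 8$ ($R{\left(E \right)} = \frac{8}{-2 + 3} = \frac{8}{1} = 8 \cdot 1 = 8$)
$x = -166$
$p{\left(g,y \right)} = -1 + 8 y$
$\frac{1}{p{\left(R{\left(-11 \right)} - -121,x \right)}} = \frac{1}{-1 + 8 \left(-166\right)} = \frac{1}{-1 - 1328} = \frac{1}{-1329} = - \frac{1}{1329}$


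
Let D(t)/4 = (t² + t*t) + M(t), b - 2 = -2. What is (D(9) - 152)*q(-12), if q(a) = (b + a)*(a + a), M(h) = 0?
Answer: 142848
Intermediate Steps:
b = 0 (b = 2 - 2 = 0)
q(a) = 2*a² (q(a) = (0 + a)*(a + a) = a*(2*a) = 2*a²)
D(t) = 8*t² (D(t) = 4*((t² + t*t) + 0) = 4*((t² + t²) + 0) = 4*(2*t² + 0) = 4*(2*t²) = 8*t²)
(D(9) - 152)*q(-12) = (8*9² - 152)*(2*(-12)²) = (8*81 - 152)*(2*144) = (648 - 152)*288 = 496*288 = 142848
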